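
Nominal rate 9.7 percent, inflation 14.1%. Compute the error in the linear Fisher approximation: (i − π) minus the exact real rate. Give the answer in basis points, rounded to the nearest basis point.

-54 basis points

Approximate: r ≈ 9.700% − 14.100% = -4.4000%
Exact: (1 + 0.0970)/(1 + 0.1410) − 1 = -3.8563%
Error = -4.4000% − (-3.8563%) = -0.5437% → -54 basis points.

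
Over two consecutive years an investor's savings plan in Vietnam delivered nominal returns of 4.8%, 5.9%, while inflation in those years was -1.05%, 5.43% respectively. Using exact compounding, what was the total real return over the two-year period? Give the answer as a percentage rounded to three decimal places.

6.384%

Nominal growth factor = 1.0480 × 1.0590 = 1.109832
Price-level growth factor = 0.9895 × 1.0543 = 1.043230
Real growth factor = 1.109832 / 1.043230 = 1.063842
Total real return = 1.063842 − 1 → 6.384%.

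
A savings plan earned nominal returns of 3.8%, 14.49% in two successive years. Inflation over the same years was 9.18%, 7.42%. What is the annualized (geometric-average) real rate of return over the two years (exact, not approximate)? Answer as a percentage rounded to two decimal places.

Compound the nominal returns: 1.0380 × 1.1449 = 1.18840620.
Compound inflation: 1.0918 × 1.0742 = 1.17281156.
Deflate: 1.18840620 / 1.17281156 = 1.01329680.
Annualized real rate = 1.01329680^(1/2) − 1 = 0.6626% → 0.66%.

0.66%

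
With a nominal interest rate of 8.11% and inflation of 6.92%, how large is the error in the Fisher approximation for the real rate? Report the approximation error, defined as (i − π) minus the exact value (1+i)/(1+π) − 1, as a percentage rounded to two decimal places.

Approximate: r ≈ 8.110% − 6.920% = 1.1900%
Exact: (1 + 0.0811)/(1 + 0.0692) − 1 = 1.1130%
Error = 1.1900% − 1.1130% = 0.0770% → 0.08%.

0.08%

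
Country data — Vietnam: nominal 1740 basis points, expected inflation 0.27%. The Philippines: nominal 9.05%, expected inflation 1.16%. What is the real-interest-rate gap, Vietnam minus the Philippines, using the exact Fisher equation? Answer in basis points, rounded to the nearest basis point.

Vietnam: (1 + 0.1740)/(1 + 0.0027) − 1 = 17.0839%
The Philippines: (1 + 0.0905)/(1 + 0.0116) − 1 = 7.7995%
Differential = 17.0839% − 7.7995% = 9.2843% → 928 basis points.

928 basis points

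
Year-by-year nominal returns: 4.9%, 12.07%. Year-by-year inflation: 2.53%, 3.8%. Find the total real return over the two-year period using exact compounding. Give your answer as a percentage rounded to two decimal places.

Compound the nominal returns: 1.0490 × 1.1207 = 1.175614.
Compound inflation: 1.0253 × 1.0380 = 1.064261.
Deflate: 1.175614 / 1.064261 = 1.104629.
Total real return = 1.104629 − 1 → 10.46%.

10.46%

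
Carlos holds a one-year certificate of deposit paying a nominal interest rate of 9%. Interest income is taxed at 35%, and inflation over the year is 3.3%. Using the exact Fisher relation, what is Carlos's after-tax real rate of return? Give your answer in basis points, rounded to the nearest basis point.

247 basis points

After-tax nominal return = 9% × (1 − 0.35) = 5.8500%.
1 + r = 1.05850 / 1.03300 = 1.024685
After-tax real rate = 1.024685 − 1 → 247 basis points.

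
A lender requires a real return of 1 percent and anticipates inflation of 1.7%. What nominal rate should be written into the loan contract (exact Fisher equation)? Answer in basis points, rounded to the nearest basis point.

(1 + i) = (1 + r)(1 + π) = 1.01000 × 1.01700 = 1.02717
i = 1.02717 − 1, so the required nominal rate is 272 basis points.

272 basis points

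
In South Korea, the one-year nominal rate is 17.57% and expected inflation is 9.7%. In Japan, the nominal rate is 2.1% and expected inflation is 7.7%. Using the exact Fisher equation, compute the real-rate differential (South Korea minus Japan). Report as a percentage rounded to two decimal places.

12.37%

South Korea: (1 + 0.1757)/(1 + 0.0970) − 1 = 7.1741%
Japan: (1 + 0.0210)/(1 + 0.0770) − 1 = -5.1996%
Differential = 7.1741% − (-5.1996%) = 12.3737% → 12.37%.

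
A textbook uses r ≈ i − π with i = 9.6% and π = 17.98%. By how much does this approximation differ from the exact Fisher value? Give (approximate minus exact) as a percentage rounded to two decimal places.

-1.28%

Approximate: r ≈ 9.600% − 17.980% = -8.3800%
Exact: (1 + 0.0960)/(1 + 0.1798) − 1 = -7.1029%
Error = -8.3800% − (-7.1029%) = -1.2771% → -1.28%.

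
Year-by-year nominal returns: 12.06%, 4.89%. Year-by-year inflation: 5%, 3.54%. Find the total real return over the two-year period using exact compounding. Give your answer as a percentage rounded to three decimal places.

8.115%

Compound the nominal returns: 1.1206 × 1.0489 = 1.175397.
Compound inflation: 1.0500 × 1.0354 = 1.087170.
Deflate: 1.175397 / 1.087170 = 1.081153.
Total real return = 1.081153 − 1 → 8.115%.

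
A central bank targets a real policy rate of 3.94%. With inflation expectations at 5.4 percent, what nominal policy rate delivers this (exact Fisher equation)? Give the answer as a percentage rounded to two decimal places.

(1 + i) = (1 + r)(1 + π) = 1.03940 × 1.05400 = 1.0955276
i = 1.0955276 − 1, so the required nominal rate is 9.55%.

9.55%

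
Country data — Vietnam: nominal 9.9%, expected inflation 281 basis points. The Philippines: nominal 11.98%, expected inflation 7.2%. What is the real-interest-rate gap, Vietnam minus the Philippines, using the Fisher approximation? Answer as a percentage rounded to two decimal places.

Vietnam: 9.9% − 2.81% = 7.090%
The Philippines: 11.98% − 7.2% = 4.780%
Differential = 2.310% → 2.31%.

2.31%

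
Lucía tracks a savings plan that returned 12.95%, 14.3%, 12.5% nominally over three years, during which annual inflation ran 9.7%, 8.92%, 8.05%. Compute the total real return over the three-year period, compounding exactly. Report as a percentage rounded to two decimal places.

Compound the nominal returns: 1.1295 × 1.1430 × 1.1250 = 1.452396.
Compound inflation: 1.0970 × 1.0892 × 1.0805 = 1.291038.
Deflate: 1.452396 / 1.291038 = 1.124983.
Total real return = 1.124983 − 1 → 12.50%.

12.50%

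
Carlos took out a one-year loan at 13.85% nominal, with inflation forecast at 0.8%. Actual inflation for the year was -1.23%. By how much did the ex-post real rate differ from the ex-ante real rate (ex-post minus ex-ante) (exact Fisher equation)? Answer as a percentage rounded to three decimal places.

2.321%

Ex-ante: (1 + 0.1385)/(1 + 0.0080) − 1 = 12.9464%
Ex-post: (1 + 0.1385)/(1 − 0.0123) − 1 = 15.2678%
Difference (ex-post − ex-ante) = 2.3214% → 2.321%.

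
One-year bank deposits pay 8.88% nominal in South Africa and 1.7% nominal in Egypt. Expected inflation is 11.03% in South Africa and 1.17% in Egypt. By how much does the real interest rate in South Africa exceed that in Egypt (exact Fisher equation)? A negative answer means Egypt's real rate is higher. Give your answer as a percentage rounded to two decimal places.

South Africa: (1 + 0.0888)/(1 + 0.1103) − 1 = -1.9364%
Egypt: (1 + 0.0170)/(1 + 0.0117) − 1 = 0.5239%
Differential = -1.9364% − 0.5239% = -2.4603% → -2.46%.

-2.46%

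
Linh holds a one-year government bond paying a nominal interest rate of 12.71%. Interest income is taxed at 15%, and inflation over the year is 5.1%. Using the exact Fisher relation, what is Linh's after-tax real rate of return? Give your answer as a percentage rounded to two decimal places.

After-tax nominal return = 12.71% × (1 − 0.15) = 10.8035%.
1 + r = 1.108035 / 1.05100 = 1.054267
After-tax real rate = 1.054267 − 1 → 5.43%.

5.43%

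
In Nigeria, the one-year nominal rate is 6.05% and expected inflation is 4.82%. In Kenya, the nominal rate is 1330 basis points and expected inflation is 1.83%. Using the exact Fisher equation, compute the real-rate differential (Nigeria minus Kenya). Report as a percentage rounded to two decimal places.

-10.09%

Nigeria: (1 + 0.0605)/(1 + 0.0482) − 1 = 1.1734%
Kenya: (1 + 0.1330)/(1 + 0.0183) − 1 = 11.2639%
Differential = 1.1734% − 11.2639% = -10.0904% → -10.09%.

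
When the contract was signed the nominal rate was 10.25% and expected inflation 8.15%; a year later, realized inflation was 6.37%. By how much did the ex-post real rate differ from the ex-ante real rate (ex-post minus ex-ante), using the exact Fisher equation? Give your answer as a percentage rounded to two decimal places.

1.71%

Ex-ante: (1 + 0.1025)/(1 + 0.0815) − 1 = 1.9417%
Ex-post: (1 + 0.1025)/(1 + 0.0637) − 1 = 3.6476%
Difference (ex-post − ex-ante) = 1.7059% → 1.71%.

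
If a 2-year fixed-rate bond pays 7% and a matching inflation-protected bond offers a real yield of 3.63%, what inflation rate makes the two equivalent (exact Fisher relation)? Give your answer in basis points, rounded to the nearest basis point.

(1 + π) = (1 + i)/(1 + r) = 1.07000 / 1.03630 = 1.032520
Break-even inflation = 1.032520 − 1 → 325 basis points.

325 basis points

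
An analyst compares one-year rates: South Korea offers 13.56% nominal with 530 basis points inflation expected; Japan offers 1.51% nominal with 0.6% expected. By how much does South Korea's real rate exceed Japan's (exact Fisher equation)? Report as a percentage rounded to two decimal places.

6.94%

South Korea: (1 + 0.1356)/(1 + 0.0530) − 1 = 7.8443%
Japan: (1 + 0.0151)/(1 + 0.0060) − 1 = 0.9046%
Differential = 7.8443% − 0.9046% = 6.9397% → 6.94%.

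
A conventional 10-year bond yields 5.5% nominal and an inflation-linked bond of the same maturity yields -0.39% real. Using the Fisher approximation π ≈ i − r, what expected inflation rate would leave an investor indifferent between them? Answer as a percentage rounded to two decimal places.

π ≈ i − r = 5.5% − (-0.39%) → 5.89%.

5.89%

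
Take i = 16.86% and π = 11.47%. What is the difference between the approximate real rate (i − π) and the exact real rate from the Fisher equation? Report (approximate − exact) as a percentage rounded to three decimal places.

Approximate: r ≈ 16.860% − 11.470% = 5.3900%
Exact: (1 + 0.1686)/(1 + 0.1147) − 1 = 4.8354%
Error = 5.3900% − 4.8354% = 0.5546% → 0.555%.

0.555%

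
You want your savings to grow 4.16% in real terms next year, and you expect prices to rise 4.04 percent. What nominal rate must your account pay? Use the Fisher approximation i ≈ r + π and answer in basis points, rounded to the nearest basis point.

i ≈ r + π = 4.16% + 4.04% = 820 basis points.

820 basis points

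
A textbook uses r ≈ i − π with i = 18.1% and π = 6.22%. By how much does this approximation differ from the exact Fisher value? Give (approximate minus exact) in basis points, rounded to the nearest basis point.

70 basis points

Approximate: r ≈ 18.100% − 6.220% = 11.8800%
Exact: (1 + 0.1810)/(1 + 0.0622) − 1 = 11.1843%
Error = 11.8800% − 11.1843% = 0.6957% → 70 basis points.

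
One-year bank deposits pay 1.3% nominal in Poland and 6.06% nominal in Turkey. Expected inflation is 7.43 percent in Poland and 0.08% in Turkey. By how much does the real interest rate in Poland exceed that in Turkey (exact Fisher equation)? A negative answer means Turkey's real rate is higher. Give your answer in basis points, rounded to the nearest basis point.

Poland: (1 + 0.0130)/(1 + 0.0743) − 1 = -5.7060%
Turkey: (1 + 0.0606)/(1 + 0.0008) − 1 = 5.9752%
Differential = -5.7060% − 5.9752% = -11.6813% → -1168 basis points.

-1168 basis points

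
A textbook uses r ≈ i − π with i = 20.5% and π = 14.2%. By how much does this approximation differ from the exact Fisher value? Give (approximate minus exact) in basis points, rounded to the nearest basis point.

78 basis points

Approximate: r ≈ 20.500% − 14.200% = 6.3000%
Exact: (1 + 0.2050)/(1 + 0.1420) − 1 = 5.5166%
Error = 6.3000% − 5.5166% = 0.7834% → 78 basis points.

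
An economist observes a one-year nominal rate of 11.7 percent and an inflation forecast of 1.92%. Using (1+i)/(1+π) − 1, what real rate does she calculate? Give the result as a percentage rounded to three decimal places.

By the Fisher relation, 1 + r = (1 + i)/(1 + π).
1 + r = 1.11700 / 1.01920 = 1.095958
r = 1.095958 − 1 = 9.5958%, i.e. 9.596%.

9.596%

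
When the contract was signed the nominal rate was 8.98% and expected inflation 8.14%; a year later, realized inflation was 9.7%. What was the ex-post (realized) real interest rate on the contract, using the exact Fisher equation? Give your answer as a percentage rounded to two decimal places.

Ex-post: (1 + 0.0898)/(1 + 0.0970) − 1 = -0.6563%
So the realized real rate is -0.66%.

-0.66%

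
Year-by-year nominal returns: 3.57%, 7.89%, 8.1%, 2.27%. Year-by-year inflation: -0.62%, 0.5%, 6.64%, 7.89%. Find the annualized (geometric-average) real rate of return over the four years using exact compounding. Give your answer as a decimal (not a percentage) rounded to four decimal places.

0.0183

Nominal growth factor = 1.0357 × 1.0789 × 1.0810 × 1.0227 = 1.23534744
Price-level growth factor = 0.9938 × 1.0050 × 1.0664 × 1.0789 = 1.14912265
Real growth factor = 1.23534744 / 1.14912265 = 1.07503533
Annualized real rate = 1.07503533^(1/4) − 1 = 1.8253% → 0.0183.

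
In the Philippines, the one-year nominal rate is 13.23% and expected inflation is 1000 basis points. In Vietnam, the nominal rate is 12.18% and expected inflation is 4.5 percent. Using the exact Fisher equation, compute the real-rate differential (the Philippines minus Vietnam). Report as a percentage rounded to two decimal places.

-4.41%

The Philippines: (1 + 0.1323)/(1 + 0.1000) − 1 = 2.9364%
Vietnam: (1 + 0.1218)/(1 + 0.0450) − 1 = 7.3493%
Differential = 2.9364% − 7.3493% = -4.4129% → -4.41%.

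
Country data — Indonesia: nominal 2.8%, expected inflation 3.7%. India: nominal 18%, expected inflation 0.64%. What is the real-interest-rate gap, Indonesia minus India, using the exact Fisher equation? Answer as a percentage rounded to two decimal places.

-18.12%

Indonesia: (1 + 0.0280)/(1 + 0.0370) − 1 = -0.8679%
India: (1 + 0.1800)/(1 + 0.0064) − 1 = 17.2496%
Differential = -0.8679% − 17.2496% = -18.1175% → -18.12%.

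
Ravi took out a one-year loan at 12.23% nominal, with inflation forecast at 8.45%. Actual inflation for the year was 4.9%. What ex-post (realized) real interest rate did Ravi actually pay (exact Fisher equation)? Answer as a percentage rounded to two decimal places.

6.99%

Ex-post: (1 + 0.1223)/(1 + 0.0490) − 1 = 6.9876%
So the realized real rate is 6.99%.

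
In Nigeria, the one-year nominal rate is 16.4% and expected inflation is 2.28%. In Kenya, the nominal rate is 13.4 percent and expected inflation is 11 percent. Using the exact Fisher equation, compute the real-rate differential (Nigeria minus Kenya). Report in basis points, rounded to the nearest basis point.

Nigeria: (1 + 0.1640)/(1 + 0.0228) − 1 = 13.8052%
Kenya: (1 + 0.1340)/(1 + 0.1100) − 1 = 2.1622%
Differential = 13.8052% − 2.1622% = 11.6431% → 1164 basis points.

1164 basis points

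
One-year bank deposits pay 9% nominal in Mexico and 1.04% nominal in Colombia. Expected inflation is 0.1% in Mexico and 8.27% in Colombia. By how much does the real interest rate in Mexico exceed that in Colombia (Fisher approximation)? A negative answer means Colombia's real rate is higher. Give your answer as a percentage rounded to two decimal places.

Mexico: 9% − 0.1% = 8.900%
Colombia: 1.04% − 8.27% = -7.230%
Differential = 16.130% → 16.13%.

16.13%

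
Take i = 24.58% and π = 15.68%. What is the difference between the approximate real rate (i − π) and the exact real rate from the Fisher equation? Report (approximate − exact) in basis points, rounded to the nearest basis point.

Approximate: r ≈ 24.580% − 15.680% = 8.9000%
Exact: (1 + 0.2458)/(1 + 0.1568) − 1 = 7.6936%
Error = 8.9000% − 7.6936% = 1.2064% → 121 basis points.

121 basis points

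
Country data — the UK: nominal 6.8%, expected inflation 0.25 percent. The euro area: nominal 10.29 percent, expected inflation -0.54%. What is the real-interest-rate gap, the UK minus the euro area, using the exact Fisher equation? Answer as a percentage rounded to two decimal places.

-4.36%

The UK: (1 + 0.0680)/(1 + 0.0025) − 1 = 6.5337%
The euro area: (1 + 0.1029)/(1 − 0.0054) − 1 = 10.8888%
Differential = 6.5337% − 10.8888% = -4.3551% → -4.36%.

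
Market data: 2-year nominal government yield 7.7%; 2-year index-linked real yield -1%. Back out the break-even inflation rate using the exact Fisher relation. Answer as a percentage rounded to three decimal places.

(1 + π) = (1 + i)/(1 + r) = 1.07700 / 0.99000 = 1.087879
Break-even inflation = 1.087879 − 1 → 8.788%.

8.788%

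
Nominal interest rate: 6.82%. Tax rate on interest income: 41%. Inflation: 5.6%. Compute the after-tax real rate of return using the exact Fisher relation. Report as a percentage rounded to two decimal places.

-1.49%

After-tax nominal return = 6.82% × (1 − 0.41) = 4.0238%.
1 + r = 1.040238 / 1.05600 = 0.985074
After-tax real rate = 0.985074 − 1 → -1.49%.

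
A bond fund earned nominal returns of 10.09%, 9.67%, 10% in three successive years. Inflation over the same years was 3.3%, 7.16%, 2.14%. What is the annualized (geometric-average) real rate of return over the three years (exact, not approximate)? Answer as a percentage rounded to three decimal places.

5.512%

Nominal growth factor = 1.1009 × 1.0967 × 1.1000 = 1.328092733
Price-level growth factor = 1.0330 × 1.0716 × 1.0214 = 1.130651804
Real growth factor = 1.328092733 / 1.130651804 = 1.174625759
Annualized real rate = 1.174625759^(1/3) − 1 = 5.51151% → 5.512%.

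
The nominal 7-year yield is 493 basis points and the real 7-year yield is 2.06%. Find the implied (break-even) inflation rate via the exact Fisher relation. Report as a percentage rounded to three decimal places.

(1 + π) = (1 + i)/(1 + r) = 1.04930 / 1.02060 = 1.028121
Break-even inflation = 1.028121 − 1 → 2.812%.

2.812%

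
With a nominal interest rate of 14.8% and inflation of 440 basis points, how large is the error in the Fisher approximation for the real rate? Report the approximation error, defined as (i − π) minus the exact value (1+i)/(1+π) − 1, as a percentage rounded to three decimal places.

Approximate: r ≈ 14.800% − 4.400% = 10.4000%
Exact: (1 + 0.1480)/(1 + 0.0440) − 1 = 9.9617%
Error = 10.4000% − 9.9617% = 0.4383% → 0.438%.

0.438%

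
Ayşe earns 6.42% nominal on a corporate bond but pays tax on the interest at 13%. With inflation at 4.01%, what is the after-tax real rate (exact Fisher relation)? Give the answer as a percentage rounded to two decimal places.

1.51%

After-tax nominal return = 6.42% × (1 − 0.13) = 5.5854%.
1 + r = 1.055854 / 1.04010 = 1.015147
After-tax real rate = 1.015147 − 1 → 1.51%.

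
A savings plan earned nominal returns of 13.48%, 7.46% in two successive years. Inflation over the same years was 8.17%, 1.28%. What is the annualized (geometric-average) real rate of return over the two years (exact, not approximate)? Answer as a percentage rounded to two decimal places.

5.50%

Nominal growth factor = 1.1348 × 1.0746 = 1.21945608
Price-level growth factor = 1.0817 × 1.0128 = 1.09554576
Real growth factor = 1.21945608 / 1.09554576 = 1.11310374
Annualized real rate = 1.11310374^(1/2) − 1 = 5.5037% → 5.50%.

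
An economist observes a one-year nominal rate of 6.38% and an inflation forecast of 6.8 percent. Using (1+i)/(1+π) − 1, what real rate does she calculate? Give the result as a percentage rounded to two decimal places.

By the Fisher relation, 1 + r = (1 + i)/(1 + π).
1 + r = 1.06380 / 1.06800 = 0.996067
r = 0.996067 − 1 = -0.3933%, i.e. -0.39%.

-0.39%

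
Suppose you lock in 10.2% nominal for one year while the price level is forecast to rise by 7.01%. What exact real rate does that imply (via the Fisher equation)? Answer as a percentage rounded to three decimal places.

2.981%

By the Fisher equation, 1 + r = (1 + i)/(1 + π).
1 + r = 1.10200 / 1.07010 = 1.029810
r = 1.029810 − 1 = 2.9810%, i.e. 2.981%.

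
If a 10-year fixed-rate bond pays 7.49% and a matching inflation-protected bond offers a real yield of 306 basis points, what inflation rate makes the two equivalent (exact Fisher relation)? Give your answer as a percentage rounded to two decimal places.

4.30%

(1 + π) = (1 + i)/(1 + r) = 1.07490 / 1.03060 = 1.042985
Break-even inflation = 1.042985 − 1 → 4.30%.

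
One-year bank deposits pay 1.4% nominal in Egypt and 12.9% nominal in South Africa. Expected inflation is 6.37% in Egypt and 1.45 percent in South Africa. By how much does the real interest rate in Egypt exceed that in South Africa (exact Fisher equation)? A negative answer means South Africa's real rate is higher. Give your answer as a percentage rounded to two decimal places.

-15.96%

Egypt: (1 + 0.0140)/(1 + 0.0637) − 1 = -4.6724%
South Africa: (1 + 0.1290)/(1 + 0.0145) − 1 = 11.2863%
Differential = -4.6724% − 11.2863% = -15.9587% → -15.96%.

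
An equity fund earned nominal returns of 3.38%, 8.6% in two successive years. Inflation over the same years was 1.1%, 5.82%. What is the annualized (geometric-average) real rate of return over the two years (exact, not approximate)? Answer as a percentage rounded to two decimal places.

Nominal growth factor = 1.0338 × 1.0860 = 1.12270680
Price-level growth factor = 1.0110 × 1.0582 = 1.06984020
Real growth factor = 1.12270680 / 1.06984020 = 1.04941542
Annualized real rate = 1.04941542^(1/2) − 1 = 2.4410% → 2.44%.

2.44%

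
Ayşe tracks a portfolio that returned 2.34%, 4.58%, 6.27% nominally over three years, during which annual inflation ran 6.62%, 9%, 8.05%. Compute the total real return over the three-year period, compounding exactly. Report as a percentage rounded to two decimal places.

-9.42%

Compound the nominal returns: 1.0234 × 1.0458 × 1.0627 = 1.137378.
Compound inflation: 1.0662 × 1.0900 × 1.0805 = 1.255712.
Deflate: 1.137378 / 1.255712 = 0.905763.
Total real return = 0.905763 − 1 → -9.42%.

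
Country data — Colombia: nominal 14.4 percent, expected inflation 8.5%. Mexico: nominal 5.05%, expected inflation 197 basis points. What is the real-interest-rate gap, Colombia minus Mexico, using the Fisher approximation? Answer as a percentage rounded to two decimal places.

Colombia: 14.4% − 8.5% = 5.900%
Mexico: 5.05% − 1.97% = 3.080%
Differential = 2.820% → 2.82%.

2.82%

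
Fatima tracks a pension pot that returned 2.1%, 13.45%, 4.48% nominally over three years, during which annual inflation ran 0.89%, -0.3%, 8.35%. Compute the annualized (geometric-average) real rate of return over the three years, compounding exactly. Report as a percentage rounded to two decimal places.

3.55%

Compound the nominal returns: 1.0210 × 1.1345 × 1.0448 = 1.21021744.
Compound inflation: 1.0089 × 0.9970 × 1.0835 = 1.08986372.
Deflate: 1.21021744 / 1.08986372 = 1.11043006.
Annualized real rate = 1.11043006^(1/3) − 1 = 3.5533% → 3.55%.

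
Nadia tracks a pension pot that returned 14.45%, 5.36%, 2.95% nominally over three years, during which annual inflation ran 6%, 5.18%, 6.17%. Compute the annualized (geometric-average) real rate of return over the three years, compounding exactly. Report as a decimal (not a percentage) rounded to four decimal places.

Compound the nominal returns: 1.1445 × 1.0536 × 1.0295 = 1.24141763.
Compound inflation: 1.0600 × 1.0518 × 1.0617 = 1.18369782.
Deflate: 1.24141763 / 1.18369782 = 1.04876228.
Annualized real rate = 1.04876228^(1/3) − 1 = 1.5997% → 0.0160.

0.0160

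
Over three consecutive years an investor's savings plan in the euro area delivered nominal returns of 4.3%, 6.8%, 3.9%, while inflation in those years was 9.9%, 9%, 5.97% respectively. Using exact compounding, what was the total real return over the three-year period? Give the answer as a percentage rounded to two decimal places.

-8.83%

Nominal growth factor = 1.0430 × 1.0680 × 1.0390 = 1.157367
Price-level growth factor = 1.0990 × 1.0900 × 1.0597 = 1.269425
Real growth factor = 1.157367 / 1.269425 = 0.911725
Total real return = 0.911725 − 1 → -8.83%.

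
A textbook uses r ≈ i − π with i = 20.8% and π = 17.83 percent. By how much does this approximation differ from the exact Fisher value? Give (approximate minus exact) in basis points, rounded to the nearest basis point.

45 basis points

Approximate: r ≈ 20.800% − 17.830% = 2.9700%
Exact: (1 + 0.2080)/(1 + 0.1783) − 1 = 2.5206%
Error = 2.9700% − 2.5206% = 0.4494% → 45 basis points.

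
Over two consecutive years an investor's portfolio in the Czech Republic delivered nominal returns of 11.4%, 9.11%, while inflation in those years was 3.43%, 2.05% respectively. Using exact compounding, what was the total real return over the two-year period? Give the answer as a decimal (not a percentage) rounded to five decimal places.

Compound the nominal returns: 1.1140 × 1.0911 = 1.215485.
Compound inflation: 1.0343 × 1.0205 = 1.055503.
Deflate: 1.215485 / 1.055503 = 1.151570.
Total real return = 1.151570 − 1 → 0.15157.

0.15157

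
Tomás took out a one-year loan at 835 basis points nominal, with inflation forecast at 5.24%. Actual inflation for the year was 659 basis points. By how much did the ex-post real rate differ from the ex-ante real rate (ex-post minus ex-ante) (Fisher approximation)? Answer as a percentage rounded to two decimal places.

-1.35%

Ex-ante: 8.35% − 5.24% = 3.110%
Ex-post: 8.35% − 6.59% = 1.760%
Difference (ex-post − ex-ante) = -1.3500% → -1.35%.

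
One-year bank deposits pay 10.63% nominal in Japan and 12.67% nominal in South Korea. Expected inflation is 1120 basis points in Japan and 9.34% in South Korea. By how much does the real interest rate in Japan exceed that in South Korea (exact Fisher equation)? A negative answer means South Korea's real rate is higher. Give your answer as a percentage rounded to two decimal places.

-3.56%

Japan: (1 + 0.1063)/(1 + 0.1120) − 1 = -0.5126%
South Korea: (1 + 0.1267)/(1 + 0.0934) − 1 = 3.0455%
Differential = -0.5126% − 3.0455% = -3.5581% → -3.56%.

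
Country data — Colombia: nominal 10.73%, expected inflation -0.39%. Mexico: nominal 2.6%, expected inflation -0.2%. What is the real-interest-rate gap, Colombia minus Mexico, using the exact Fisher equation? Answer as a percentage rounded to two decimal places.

8.36%

Colombia: (1 + 0.1073)/(1 − 0.0039) − 1 = 11.1635%
Mexico: (1 + 0.0260)/(1 − 0.0020) − 1 = 2.8056%
Differential = 11.1635% − 2.8056% = 8.3579% → 8.36%.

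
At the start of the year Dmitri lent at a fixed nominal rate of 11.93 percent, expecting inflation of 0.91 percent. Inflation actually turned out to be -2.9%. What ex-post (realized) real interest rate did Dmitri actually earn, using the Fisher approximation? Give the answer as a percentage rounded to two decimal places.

Ex-post: 11.93% − (-2.9%) = 14.830%
So the realized real rate is 14.83%.

14.83%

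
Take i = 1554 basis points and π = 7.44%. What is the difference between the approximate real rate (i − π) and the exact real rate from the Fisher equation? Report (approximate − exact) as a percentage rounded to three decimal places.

Approximate: r ≈ 15.540% − 7.440% = 8.1000%
Exact: (1 + 0.1554)/(1 + 0.0744) − 1 = 7.5391%
Error = 8.1000% − 7.5391% = 0.5609% → 0.561%.

0.561%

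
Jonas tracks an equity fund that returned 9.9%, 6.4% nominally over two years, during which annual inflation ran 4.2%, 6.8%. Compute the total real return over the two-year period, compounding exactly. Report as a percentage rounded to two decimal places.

5.08%

Nominal growth factor = 1.0990 × 1.0640 = 1.169336
Price-level growth factor = 1.0420 × 1.0680 = 1.112856
Real growth factor = 1.169336 / 1.112856 = 1.050752
Total real return = 1.050752 − 1 → 5.08%.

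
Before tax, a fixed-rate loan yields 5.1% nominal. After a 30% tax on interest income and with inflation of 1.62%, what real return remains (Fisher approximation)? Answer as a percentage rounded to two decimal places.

1.95%

After-tax nominal return = 5.1% × (1 − 0.3) = 3.5700%.
r ≈ 3.5700% − 1.62% → 1.95%.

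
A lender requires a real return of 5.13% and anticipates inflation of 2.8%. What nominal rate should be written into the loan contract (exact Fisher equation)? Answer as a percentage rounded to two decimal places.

(1 + i) = (1 + r)(1 + π) = 1.05130 × 1.02800 = 1.0807364
i = 1.0807364 − 1, so the required nominal rate is 8.07%.

8.07%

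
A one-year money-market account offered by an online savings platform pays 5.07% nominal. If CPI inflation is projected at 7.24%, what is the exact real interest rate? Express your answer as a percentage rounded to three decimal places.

-2.023%

By the Fisher equation, 1 + r = (1 + i)/(1 + π).
1 + r = 1.05070 / 1.07240 = 0.97976501
r = 0.97976501 − 1 = -2.023499%, i.e. -2.023%.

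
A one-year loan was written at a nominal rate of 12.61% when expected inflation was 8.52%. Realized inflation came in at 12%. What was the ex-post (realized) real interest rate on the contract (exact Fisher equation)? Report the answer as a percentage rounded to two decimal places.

0.54%

Ex-post: (1 + 0.1261)/(1 + 0.1200) − 1 = 0.5446%
So the realized real rate is 0.54%.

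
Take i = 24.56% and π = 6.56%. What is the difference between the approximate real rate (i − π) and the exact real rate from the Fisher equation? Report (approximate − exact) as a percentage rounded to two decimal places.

Approximate: r ≈ 24.560% − 6.560% = 18.0000%
Exact: (1 + 0.2456)/(1 + 0.0656) − 1 = 16.8919%
Error = 18.0000% − 16.8919% = 1.1081% → 1.11%.

1.11%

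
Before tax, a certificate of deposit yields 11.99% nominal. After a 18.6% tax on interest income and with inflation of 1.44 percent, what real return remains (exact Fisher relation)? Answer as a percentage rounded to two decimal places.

8.20%

After-tax nominal return = 11.99% × (1 − 0.186) = 9.75986%.
1 + r = 1.0975986 / 1.01440 = 1.082018
After-tax real rate = 1.082018 − 1 → 8.20%.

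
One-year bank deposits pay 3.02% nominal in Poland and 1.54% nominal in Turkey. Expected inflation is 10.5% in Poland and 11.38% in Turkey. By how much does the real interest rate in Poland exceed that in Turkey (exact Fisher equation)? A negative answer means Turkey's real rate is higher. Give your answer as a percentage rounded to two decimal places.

Poland: (1 + 0.0302)/(1 + 0.1050) − 1 = -6.7692%
Turkey: (1 + 0.0154)/(1 + 0.1138) − 1 = -8.8346%
Differential = -6.7692% − (-8.8346%) = 2.0654% → 2.07%.

2.07%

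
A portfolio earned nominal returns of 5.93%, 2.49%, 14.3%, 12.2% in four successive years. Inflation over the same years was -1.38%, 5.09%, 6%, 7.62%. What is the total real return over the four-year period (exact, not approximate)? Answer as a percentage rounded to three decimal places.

17.764%

Nominal growth factor = 1.0593 × 1.0249 × 1.1430 × 1.1220 = 1.3923216
Price-level growth factor = 0.9862 × 1.0509 × 1.0600 × 1.0762 = 1.1822933
Real growth factor = 1.3923216 / 1.1822933 = 1.1776448
Total real return = 1.1776448 − 1 → 17.764%.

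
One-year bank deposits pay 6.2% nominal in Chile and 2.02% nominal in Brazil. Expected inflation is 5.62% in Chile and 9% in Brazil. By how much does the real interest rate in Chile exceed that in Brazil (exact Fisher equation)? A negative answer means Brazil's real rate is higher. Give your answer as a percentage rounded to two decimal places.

Chile: (1 + 0.0620)/(1 + 0.0562) − 1 = 0.5491%
Brazil: (1 + 0.0202)/(1 + 0.0900) − 1 = -6.4037%
Differential = 0.5491% − (-6.4037%) = 6.9528% → 6.95%.

6.95%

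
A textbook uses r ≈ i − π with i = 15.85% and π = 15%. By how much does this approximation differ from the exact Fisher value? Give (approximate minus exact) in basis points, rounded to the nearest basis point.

11 basis points

Approximate: r ≈ 15.850% − 15.000% = 0.8500%
Exact: (1 + 0.1585)/(1 + 0.1500) − 1 = 0.7391%
Error = 0.8500% − 0.7391% = 0.1109% → 11 basis points.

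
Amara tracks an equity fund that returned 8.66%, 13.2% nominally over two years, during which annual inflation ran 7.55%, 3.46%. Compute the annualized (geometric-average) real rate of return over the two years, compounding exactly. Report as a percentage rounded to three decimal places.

Compound the nominal returns: 1.0866 × 1.1320 = 1.23003120.
Compound inflation: 1.0755 × 1.0346 = 1.11271230.
Deflate: 1.23003120 / 1.11271230 = 1.10543507.
Annualized real rate = 1.10543507^(1/2) − 1 = 5.1397% → 5.140%.

5.140%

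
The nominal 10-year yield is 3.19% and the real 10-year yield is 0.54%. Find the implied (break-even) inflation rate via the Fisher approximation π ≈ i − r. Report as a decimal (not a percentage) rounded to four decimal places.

π ≈ i − r = 3.19% − 0.54% → 0.0265.

0.0265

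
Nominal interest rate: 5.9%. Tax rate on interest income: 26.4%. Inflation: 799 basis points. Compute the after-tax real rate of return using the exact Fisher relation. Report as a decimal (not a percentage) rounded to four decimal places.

After-tax nominal return = 5.9% × (1 − 0.264) = 4.3424%.
1 + r = 1.043424 / 1.07990 = 0.966223
After-tax real rate = 0.966223 − 1 → -0.0338.

-0.0338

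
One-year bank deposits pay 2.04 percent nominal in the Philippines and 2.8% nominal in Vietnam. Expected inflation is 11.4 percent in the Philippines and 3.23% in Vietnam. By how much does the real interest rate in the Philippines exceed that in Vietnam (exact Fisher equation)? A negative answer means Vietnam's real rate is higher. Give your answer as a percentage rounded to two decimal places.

-7.99%

The Philippines: (1 + 0.0204)/(1 + 0.1140) − 1 = -8.4022%
Vietnam: (1 + 0.0280)/(1 + 0.0323) − 1 = -0.4165%
Differential = -8.4022% − (-0.4165%) = -7.9856% → -7.99%.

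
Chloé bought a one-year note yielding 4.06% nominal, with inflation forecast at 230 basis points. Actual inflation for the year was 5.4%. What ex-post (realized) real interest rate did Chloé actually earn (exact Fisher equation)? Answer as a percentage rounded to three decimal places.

-1.271%

Ex-post: (1 + 0.0406)/(1 + 0.0540) − 1 = -1.2713%
So the realized real rate is -1.271%.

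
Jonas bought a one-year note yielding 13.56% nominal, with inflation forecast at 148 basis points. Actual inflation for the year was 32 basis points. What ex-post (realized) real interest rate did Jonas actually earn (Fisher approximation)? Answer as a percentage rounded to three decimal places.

Ex-post: 13.56% − 0.32% = 13.240%
So the realized real rate is 13.240%.

13.240%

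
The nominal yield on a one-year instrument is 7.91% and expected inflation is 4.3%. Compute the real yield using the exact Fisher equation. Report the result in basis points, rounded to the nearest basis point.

By the Fisher equation, 1 + r = (1 + i)/(1 + π).
1 + r = 1.07910 / 1.04300 = 1.034612
r = 1.034612 − 1 = 3.4612%, i.e. 346 basis points.

346 basis points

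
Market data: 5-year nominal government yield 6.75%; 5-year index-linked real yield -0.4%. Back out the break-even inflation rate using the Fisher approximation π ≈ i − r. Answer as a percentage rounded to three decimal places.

7.150%

π ≈ i − r = 6.75% − (-0.4%) → 7.150%.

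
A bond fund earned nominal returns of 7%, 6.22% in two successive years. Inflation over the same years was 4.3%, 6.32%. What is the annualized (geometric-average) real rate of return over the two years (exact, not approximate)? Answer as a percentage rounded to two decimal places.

Nominal growth factor = 1.0700 × 1.0622 = 1.13655400
Price-level growth factor = 1.0430 × 1.0632 = 1.10891760
Real growth factor = 1.13655400 / 1.10891760 = 1.02492196
Annualized real rate = 1.02492196^(1/2) − 1 = 1.2384% → 1.24%.

1.24%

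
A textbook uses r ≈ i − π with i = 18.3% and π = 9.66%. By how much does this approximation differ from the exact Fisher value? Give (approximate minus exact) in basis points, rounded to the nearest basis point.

76 basis points

Approximate: r ≈ 18.300% − 9.660% = 8.6400%
Exact: (1 + 0.1830)/(1 + 0.0966) − 1 = 7.8789%
Error = 8.6400% − 7.8789% = 0.7611% → 76 basis points.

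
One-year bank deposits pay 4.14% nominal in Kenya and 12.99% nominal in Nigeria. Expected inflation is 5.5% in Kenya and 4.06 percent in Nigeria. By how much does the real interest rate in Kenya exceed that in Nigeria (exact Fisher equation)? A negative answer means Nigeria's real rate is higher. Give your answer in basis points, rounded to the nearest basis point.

Kenya: (1 + 0.0414)/(1 + 0.0550) − 1 = -1.2891%
Nigeria: (1 + 0.1299)/(1 + 0.0406) − 1 = 8.5816%
Differential = -1.2891% − 8.5816% = -9.8707% → -987 basis points.

-987 basis points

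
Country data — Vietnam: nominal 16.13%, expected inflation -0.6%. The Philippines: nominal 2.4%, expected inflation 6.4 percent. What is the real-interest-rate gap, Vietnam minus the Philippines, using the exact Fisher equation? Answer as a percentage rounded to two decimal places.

Vietnam: (1 + 0.1613)/(1 − 0.0060) − 1 = 16.8310%
The Philippines: (1 + 0.0240)/(1 + 0.0640) − 1 = -3.7594%
Differential = 16.8310% − (-3.7594%) = 20.5904% → 20.59%.

20.59%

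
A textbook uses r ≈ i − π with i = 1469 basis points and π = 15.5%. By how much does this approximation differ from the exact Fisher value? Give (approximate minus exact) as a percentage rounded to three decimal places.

-0.109%

Approximate: r ≈ 14.690% − 15.500% = -0.8100%
Exact: (1 + 0.1469)/(1 + 0.1550) − 1 = -0.7013%
Error = -0.8100% − (-0.7013%) = -0.1087% → -0.109%.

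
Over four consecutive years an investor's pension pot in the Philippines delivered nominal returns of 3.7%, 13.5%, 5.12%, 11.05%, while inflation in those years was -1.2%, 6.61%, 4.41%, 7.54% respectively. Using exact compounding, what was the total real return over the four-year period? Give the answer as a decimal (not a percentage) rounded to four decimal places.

0.1617

Compound the nominal returns: 1.0370 × 1.1350 × 1.0512 × 1.1105 = 1.373974.
Compound inflation: 0.9880 × 1.0661 × 1.0441 × 1.0754 = 1.182679.
Deflate: 1.373974 / 1.182679 = 1.161747.
Total real return = 1.161747 − 1 → 0.1617.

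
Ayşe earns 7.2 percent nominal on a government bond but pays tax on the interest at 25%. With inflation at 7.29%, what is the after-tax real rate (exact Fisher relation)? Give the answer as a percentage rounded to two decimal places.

After-tax nominal return = 7.2% × (1 − 0.25) = 5.4000%.
1 + r = 1.05400 / 1.07290 = 0.982384
After-tax real rate = 0.982384 − 1 → -1.76%.

-1.76%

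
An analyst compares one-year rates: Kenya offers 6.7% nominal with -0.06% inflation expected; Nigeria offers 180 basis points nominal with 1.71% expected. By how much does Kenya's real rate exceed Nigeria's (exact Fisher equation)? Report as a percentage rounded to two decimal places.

6.68%

Kenya: (1 + 0.0670)/(1 − 0.0006) − 1 = 6.7641%
Nigeria: (1 + 0.0180)/(1 + 0.0171) − 1 = 0.0885%
Differential = 6.7641% − 0.0885% = 6.6756% → 6.68%.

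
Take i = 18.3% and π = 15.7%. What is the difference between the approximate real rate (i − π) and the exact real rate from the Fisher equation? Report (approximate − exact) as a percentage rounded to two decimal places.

0.35%

Approximate: r ≈ 18.300% − 15.700% = 2.6000%
Exact: (1 + 0.1830)/(1 + 0.1570) − 1 = 2.2472%
Error = 2.6000% − 2.2472% = 0.3528% → 0.35%.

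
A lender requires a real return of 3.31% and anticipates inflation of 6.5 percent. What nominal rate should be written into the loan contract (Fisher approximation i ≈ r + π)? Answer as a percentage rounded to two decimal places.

9.81%

i ≈ r + π = 3.31% + 6.5% = 9.81%.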